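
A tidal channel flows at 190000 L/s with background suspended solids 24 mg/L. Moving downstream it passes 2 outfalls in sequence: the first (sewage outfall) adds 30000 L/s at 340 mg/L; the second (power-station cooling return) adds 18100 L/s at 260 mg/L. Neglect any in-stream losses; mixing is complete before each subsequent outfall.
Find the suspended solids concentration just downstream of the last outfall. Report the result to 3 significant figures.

Outfall 1: combined Q = 220000 L/s; C = (190000·24.00 + 30000·340.0)/220000 = 67.09 mg/L.
Outfall 2: combined Q = 238100 L/s; C = (220000·67.09 + 18100·260.0)/238100 = 81.76 mg/L.

81.8 mg/L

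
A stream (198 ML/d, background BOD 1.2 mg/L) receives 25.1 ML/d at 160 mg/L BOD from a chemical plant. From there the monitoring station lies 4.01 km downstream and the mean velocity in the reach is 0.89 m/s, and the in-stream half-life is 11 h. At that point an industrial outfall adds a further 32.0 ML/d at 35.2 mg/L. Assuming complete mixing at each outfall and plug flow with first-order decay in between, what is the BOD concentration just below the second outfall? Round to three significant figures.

19.8 mg/L

Conservation of mass: C = (198.0·1.200 + 25.10·160.0) / 223.1 = 4254/223.1 = 19.07 mg/L; combined flow 223.1 ML/d.
Travel time t = 4.01·1000 / 0.89 = 4506 s = 1.252 h.
Half-life 11 h → k = ln 2 / 11 = 0.06301 h⁻¹ = 1.512 d⁻¹.
First-order decay: C = 19.07·exp(−k·t) = 19.07·0.9242 = 17.62 mg/L.
Second outfall: C = (223.1·17.62 + 32.00·35.20)/255.1 = 19.83 mg/L.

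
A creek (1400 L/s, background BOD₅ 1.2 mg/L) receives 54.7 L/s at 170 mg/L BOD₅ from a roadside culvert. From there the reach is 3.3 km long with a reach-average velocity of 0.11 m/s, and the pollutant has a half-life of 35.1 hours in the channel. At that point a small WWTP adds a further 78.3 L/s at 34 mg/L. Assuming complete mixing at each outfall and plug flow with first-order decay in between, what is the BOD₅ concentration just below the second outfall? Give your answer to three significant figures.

After mixing, C = (1400·1.200 + 54.70·170.0) / 1455 = 10980/1455 = 7.547 mg/L; combined flow 1455 L/s.
Travel time t = 3.3·1000 / 0.11 = 30000 s = 8.333 h.
Half-life 35.1 h → k = ln 2 / 35.1 = 0.01975 h⁻¹ = 0.4739 d⁻¹.
Applying C = C₀e^(−kt): 7.547 × 0.8483 = 6.402 mg/L.
Second outfall: C = (1455·6.402 + 78.30·34.00)/1533 = 7.812 mg/L.

7.81 mg/L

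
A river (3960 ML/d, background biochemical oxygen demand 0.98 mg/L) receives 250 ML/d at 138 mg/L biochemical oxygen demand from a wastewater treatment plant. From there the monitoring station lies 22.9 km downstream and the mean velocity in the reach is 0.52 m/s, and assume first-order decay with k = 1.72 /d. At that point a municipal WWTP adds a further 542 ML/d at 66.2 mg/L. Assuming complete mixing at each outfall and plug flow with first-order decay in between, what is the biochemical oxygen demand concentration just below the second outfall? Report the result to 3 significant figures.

10.9 mg/L

Flow-weighted average: C = (3960·0.9800 + 250.0·138.0) / 4210 = 38380/4210 = 9.117 mg/L; combined flow 4210 ML/d.
Travel time t = 22.9·1000 / 0.52 = 44040 s = 12.23 h.
Decay over the reach: 9.117·exp(−kt) = 9.117·0.4162 = 3.794 mg/L.
At the second outfall, C = (4210·3.794 + 542.0·66.20) / (4210 + 542.0) = 10.91 mg/L.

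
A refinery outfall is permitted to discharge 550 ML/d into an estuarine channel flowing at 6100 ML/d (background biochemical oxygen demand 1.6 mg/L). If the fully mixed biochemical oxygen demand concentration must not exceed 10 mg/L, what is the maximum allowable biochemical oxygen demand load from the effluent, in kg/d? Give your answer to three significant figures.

Mass balance at the limit: 6100·1.600 + 550.0·Cₑ = 6650·10 → Cₑ = 103.2 mg/L.
550.0 ML/d = 6.366 m³/s. Load = 6.366 m³/s × 103.2 g/m³ × 86 400 s/d = 56740 kg/d.

56700 kg/d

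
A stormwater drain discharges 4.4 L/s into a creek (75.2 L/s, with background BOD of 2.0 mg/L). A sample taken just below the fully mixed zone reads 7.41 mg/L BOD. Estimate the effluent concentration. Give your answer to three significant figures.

Mass balance: 75.20·2.000 + 4.400·Cₑ = 79.60·7.410
→ Cₑ = (79.60·7.410 − 75.20·2.000) / 4.400 = 99.87 mg/L.

99.9 mg/L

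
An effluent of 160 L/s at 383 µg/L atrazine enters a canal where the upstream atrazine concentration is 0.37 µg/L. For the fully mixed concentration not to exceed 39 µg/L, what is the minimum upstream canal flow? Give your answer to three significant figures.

1420 L/s

Set C_mix = 39: (Q·0.3700 + 160.0·383.0) / (Q + 160.0) = 39
→ Q = 160.0·(383.0 − 39)/(39 − 0.3700) = 1425 L/s.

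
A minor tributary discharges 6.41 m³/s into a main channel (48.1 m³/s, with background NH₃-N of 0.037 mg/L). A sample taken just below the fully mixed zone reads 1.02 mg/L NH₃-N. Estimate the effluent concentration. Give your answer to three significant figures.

Mass balance: 48.10·0.03700 + 6.410·Cₑ = 54.51·1.020
→ Cₑ = (54.51·1.020 − 48.10·0.03700) / 6.410 = 8.396 mg/L.

8.40 mg/L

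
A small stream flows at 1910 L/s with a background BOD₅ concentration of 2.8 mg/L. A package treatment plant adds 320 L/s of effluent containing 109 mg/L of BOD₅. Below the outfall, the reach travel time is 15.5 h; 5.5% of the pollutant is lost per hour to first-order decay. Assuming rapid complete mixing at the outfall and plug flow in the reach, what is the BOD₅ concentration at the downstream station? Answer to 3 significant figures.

Conservation of mass: C = (1910·2.800 + 320.0·109.0) / 2230 = 40230/2230 = 18.04 mg/L.
5.5%/h lost → k = −ln(1 − 0.055) = 0.05657 h⁻¹.
Applying C = C₀e^(−kt): 18.04 × 0.4161 = 7.506 mg/L.

7.51 mg/L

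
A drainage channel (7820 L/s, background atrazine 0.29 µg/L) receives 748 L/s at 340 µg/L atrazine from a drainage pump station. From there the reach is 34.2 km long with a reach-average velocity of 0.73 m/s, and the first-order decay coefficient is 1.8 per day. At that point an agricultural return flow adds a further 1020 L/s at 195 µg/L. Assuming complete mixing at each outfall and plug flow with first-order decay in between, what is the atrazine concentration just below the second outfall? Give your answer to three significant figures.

Flow-weighted average: C = (7820·0.2900 + 748.0·340.0) / 8568 = 256600/8568 = 29.95 µg/L; combined flow 8568 L/s.
Travel time t = 34.2·1000 / 0.73 = 46850 s = 13.01 h.
First-order decay: C = 29.95·exp(−k·t) = 29.95·0.3768 = 11.28 µg/L.
Second outfall: C = (8568·11.28 + 1020·195.0)/9588 = 30.83 µg/L.

30.8 µg/L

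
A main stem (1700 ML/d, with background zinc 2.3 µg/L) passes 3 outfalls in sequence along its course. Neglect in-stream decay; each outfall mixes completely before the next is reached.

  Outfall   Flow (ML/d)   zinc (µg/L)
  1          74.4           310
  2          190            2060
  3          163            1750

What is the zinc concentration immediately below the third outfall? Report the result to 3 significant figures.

331 µg/L

After outfall 1: Q = 1700 + 74.40 = 1774 ML/d; C = (1700·2.300 + 74.40·310.0)/1774 = 15.20 µg/L.
After outfall 2: Q = 1774 + 190.0 = 1964 ML/d; C = (1774·15.20 + 190.0·2060)/1964 = 213.0 µg/L.
After outfall 3: Q = 1964 + 163.0 = 2127 ML/d; C = (1964·213.0 + 163.0·1750)/2127 = 330.7 µg/L.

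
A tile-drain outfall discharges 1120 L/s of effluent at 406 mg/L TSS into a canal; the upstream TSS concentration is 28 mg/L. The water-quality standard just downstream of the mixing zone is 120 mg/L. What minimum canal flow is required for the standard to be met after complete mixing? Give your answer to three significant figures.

3480 L/s

Set C_mix = 120: (Q·28.00 + 1120·406.0) / (Q + 1120) = 120
→ Q = 1120·(406.0 − 120)/(120 − 28.00) = 3482 L/s.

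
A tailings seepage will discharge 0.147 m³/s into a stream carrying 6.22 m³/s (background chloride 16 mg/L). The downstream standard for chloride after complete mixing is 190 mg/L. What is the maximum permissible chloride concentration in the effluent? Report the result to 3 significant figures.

7550 mg/L

At the limit, (Qr·Cr + Qe·Cₑ)/(Qr + Qe) = 190:
Cₑ = (6.367·190 − 6.220·16.00) / 0.1470 = 7552 mg/L.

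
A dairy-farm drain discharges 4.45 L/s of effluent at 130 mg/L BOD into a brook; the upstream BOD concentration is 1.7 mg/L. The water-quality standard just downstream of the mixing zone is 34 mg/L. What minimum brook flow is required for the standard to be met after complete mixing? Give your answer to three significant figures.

13.2 L/s

Set C_mix = 34: (Q·1.700 + 4.450·130.0) / (Q + 4.450) = 34
→ Q = 4.450·(130.0 − 34)/(34 − 1.700) = 13.23 L/s.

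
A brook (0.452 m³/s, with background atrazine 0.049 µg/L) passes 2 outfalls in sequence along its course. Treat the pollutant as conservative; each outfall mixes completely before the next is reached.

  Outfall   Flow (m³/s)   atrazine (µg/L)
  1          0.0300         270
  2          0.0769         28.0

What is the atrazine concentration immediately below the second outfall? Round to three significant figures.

18.4 µg/L

Outfall 1: combined Q = 0.4820 m³/s; C = (0.4520·0.04900 + 0.03000·270.0)/0.4820 = 16.85 µg/L.
Outfall 2: combined Q = 0.5589 m³/s; C = (0.4820·16.85 + 0.07690·28.00)/0.5589 = 18.38 µg/L.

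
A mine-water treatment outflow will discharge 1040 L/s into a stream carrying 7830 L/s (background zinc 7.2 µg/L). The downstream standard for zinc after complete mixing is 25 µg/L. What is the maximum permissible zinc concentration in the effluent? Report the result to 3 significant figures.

At the limit, (Qr·Cr + Qe·Cₑ)/(Qr + Qe) = 25:
Cₑ = (8870·25 − 7830·7.200) / 1040 = 159.0 µg/L.

159 µg/L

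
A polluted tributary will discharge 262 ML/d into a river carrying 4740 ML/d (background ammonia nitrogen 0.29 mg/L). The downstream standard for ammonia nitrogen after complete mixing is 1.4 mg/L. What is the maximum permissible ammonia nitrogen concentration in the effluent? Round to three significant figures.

21.5 mg/L

At the limit, (Qr·Cr + Qe·Cₑ)/(Qr + Qe) = 1.4:
Cₑ = (5002·1.4 − 4740·0.2900) / 262.0 = 21.48 mg/L.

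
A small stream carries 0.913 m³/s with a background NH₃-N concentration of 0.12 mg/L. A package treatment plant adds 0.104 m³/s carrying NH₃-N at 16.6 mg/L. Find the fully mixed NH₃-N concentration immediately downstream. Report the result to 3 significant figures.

After mixing, C = (0.9130·0.1200 + 0.1040·16.60) / 1.017 = 1.836/1.017 = 1.805 mg/L.

1.81 mg/L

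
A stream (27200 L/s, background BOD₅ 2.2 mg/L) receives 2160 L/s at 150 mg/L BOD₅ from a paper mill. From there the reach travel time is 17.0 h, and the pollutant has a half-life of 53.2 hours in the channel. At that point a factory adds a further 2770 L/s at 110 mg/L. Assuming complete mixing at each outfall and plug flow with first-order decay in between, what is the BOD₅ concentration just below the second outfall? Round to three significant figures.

19.1 mg/L

After mixing, C = (27200·2.200 + 2160·150.0) / 29360 = 383800/29360 = 13.07 mg/L; combined flow 29360 L/s.
Half-life 53.2 h → k = ln 2 / 53.2 = 0.01303 h⁻¹ = 0.3127 d⁻¹.
Applying C = C₀e^(−kt): 13.07 × 0.8013 = 10.48 mg/L.
Second outfall: C = (29360·10.48 + 2770·110.0)/32130 = 19.06 mg/L.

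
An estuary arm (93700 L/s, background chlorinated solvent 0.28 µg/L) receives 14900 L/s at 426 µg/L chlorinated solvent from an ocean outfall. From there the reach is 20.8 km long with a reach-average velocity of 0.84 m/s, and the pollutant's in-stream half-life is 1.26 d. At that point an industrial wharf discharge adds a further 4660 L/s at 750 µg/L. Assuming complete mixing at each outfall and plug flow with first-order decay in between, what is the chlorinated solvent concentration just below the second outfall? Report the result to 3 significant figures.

78.9 µg/L

Conservation of mass: C = (93700·0.2800 + 14900·426.0) / 108600 = 6374000/108600 = 58.69 µg/L; combined flow 108600 L/s.
Travel time t = 20.8·1000 / 0.84 = 24760 s = 6.878 h.
Half-life 1.26 d → k = ln 2 / 1.26 = 0.5501 d⁻¹.
Applying C = C₀e^(−kt): 58.69 × 0.8541 = 50.13 µg/L.
Second outfall: C = (108600·50.13 + 4660·750.0)/113300 = 78.92 µg/L.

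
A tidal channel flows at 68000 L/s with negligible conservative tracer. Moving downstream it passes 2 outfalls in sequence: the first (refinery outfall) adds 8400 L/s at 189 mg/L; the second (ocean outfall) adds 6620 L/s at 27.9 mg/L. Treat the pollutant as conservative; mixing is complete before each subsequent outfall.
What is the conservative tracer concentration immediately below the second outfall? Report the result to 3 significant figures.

Outfall 1: combined Q = 76400 L/s; C = (68000·0 + 8400·189.0)/76400 = 20.78 mg/L.
Outfall 2: combined Q = 83020 L/s; C = (76400·20.78 + 6620·27.90)/83020 = 21.35 mg/L.

21.3 mg/L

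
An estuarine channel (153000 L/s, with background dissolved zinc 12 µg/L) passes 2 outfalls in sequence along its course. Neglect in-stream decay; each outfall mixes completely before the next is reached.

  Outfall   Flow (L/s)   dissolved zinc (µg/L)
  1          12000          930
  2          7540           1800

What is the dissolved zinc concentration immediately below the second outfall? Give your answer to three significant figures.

154 µg/L

Outfall 1: combined Q = 165000 L/s; C = (153000·12.00 + 12000·930.0)/165000 = 78.76 µg/L.
Outfall 2: combined Q = 172500 L/s; C = (165000·78.76 + 7540·1800)/172500 = 154.0 µg/L.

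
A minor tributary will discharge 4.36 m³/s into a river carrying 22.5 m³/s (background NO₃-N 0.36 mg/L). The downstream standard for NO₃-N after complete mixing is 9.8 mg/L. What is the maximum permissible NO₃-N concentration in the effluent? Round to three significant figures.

At the limit, (Qr·Cr + Qe·Cₑ)/(Qr + Qe) = 9.8:
Cₑ = (26.86·9.8 − 22.50·0.3600) / 4.360 = 58.52 mg/L.

58.5 mg/L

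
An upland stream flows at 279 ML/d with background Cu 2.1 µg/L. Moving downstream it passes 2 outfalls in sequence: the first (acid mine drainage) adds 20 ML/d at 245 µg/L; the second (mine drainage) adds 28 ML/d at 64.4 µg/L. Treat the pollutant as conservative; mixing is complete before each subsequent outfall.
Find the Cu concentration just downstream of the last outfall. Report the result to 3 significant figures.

After outfall 1: Q = 279.0 + 20.00 = 299.0 ML/d; C = (279.0·2.100 + 20.00·245.0)/299.0 = 18.35 µg/L.
After outfall 2: Q = 299.0 + 28.00 = 327.0 ML/d; C = (299.0·18.35 + 28.00·64.40)/327.0 = 22.29 µg/L.

22.3 µg/L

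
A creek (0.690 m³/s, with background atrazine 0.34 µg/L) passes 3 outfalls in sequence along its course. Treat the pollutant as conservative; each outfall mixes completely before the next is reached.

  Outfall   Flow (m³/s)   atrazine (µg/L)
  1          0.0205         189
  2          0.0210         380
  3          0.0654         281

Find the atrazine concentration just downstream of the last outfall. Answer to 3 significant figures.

After outfall 1: Q = 0.6900 + 0.02050 = 0.7105 m³/s; C = (0.6900·0.3400 + 0.02050·189.0)/0.7105 = 5.783 µg/L.
After outfall 2: Q = 0.7105 + 0.02100 = 0.7315 m³/s; C = (0.7105·5.783 + 0.02100·380.0)/0.7315 = 16.53 µg/L.
After outfall 3: Q = 0.7315 + 0.06540 = 0.7969 m³/s; C = (0.7315·16.53 + 0.06540·281.0)/0.7969 = 38.23 µg/L.

38.2 µg/L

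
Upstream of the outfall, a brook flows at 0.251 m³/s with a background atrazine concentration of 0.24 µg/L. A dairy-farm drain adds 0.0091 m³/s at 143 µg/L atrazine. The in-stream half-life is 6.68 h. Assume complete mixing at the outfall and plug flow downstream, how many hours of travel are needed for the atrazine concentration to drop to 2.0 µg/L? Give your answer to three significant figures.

9.27 h

Mixed concentration C = ΣQC/ΣQ = (0.2510·0.2400 + 0.009100·143.0) / 0.2601 = 1.362/0.2601 = 5.235 µg/L.
Half-life 6.68 h → k = ln 2 / 6.68 = 0.1038 h⁻¹ = 2.490 d⁻¹.
5.235·exp(−k·t) = 2.0 → t = ln(5.235/2.0)/k = 33380 s = 9.273 h.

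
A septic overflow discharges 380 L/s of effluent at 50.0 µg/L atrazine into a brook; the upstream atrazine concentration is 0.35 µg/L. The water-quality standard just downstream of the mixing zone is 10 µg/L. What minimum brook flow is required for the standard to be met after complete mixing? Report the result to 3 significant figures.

1580 L/s

Set C_mix = 10: (Q·0.3500 + 380.0·50.00) / (Q + 380.0) = 10
→ Q = 380.0·(50.00 − 10)/(10 − 0.3500) = 1575 L/s.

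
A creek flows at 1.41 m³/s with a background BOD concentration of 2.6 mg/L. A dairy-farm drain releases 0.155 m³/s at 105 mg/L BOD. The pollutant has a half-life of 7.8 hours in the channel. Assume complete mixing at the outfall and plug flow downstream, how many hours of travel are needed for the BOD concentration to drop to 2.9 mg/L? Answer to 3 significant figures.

16.7 h

Conservation of mass: C = (1.410·2.600 + 0.1550·105.0) / 1.565 = 19.94/1.565 = 12.74 mg/L.
Half-life 7.8 h → k = ln 2 / 7.8 = 0.08887 h⁻¹ = 2.133 d⁻¹.
12.74·exp(−k·t) = 2.9 → t = ln(12.74/2.9)/k = 59960 s = 16.66 h.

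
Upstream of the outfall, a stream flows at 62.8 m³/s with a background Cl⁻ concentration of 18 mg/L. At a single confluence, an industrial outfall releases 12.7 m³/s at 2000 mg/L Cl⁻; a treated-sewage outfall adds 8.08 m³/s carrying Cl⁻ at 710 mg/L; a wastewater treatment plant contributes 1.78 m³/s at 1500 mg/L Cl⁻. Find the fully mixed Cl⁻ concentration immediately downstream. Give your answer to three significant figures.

409 mg/L

Mixed concentration C = ΣQC/ΣQ = (62.80·18.00 + 12.70·2000 + 8.080·710.0 + 1.780·1500) / 85.36 = 34940/85.36 = 409.3 mg/L.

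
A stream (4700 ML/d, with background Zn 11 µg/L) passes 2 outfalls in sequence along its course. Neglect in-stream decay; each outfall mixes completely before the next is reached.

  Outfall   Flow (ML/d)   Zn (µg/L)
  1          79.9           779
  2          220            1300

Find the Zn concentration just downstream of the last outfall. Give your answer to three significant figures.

80.0 µg/L

After outfall 1: Q = 4700 + 79.90 = 4780 ML/d; C = (4700·11.00 + 79.90·779.0)/4780 = 23.84 µg/L.
After outfall 2: Q = 4780 + 220.0 = 5000 ML/d; C = (4780·23.84 + 220.0·1300)/5000 = 79.99 µg/L.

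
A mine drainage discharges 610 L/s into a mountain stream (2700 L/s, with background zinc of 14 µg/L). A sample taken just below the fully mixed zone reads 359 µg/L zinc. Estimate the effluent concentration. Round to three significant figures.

Mass balance: 2700·14.00 + 610.0·Cₑ = 3310·359.0
→ Cₑ = (3310·359.0 − 2700·14.00) / 610.0 = 1886 µg/L.

1890 µg/L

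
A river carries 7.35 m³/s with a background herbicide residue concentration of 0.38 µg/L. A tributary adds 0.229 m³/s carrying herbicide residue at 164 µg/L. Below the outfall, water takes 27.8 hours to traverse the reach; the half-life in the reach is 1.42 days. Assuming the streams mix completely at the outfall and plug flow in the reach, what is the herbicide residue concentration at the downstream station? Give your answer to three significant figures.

Mass balance: C = (7.350·0.3800 + 0.2290·164.0) / 7.579 = 40.35/7.579 = 5.324 µg/L.
Half-life 1.42 d → k = ln 2 / 1.42 = 0.4881 d⁻¹.
First-order decay: C = 5.324·exp(−k·t) = 5.324·0.5681 = 3.025 µg/L.

3.02 µg/L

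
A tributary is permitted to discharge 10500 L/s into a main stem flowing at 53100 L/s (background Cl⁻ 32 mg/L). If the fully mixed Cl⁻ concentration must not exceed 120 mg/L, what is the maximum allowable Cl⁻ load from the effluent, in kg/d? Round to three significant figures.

513000 kg/d

Mass balance at the limit: 53100·32.00 + 10500·Cₑ = 63600·120 → Cₑ = 565.0 mg/L.
10500 L/s = 10.50 m³/s. Load = 10.50 m³/s × 565.0 g/m³ × 86 400 s/d = 512600 kg/d.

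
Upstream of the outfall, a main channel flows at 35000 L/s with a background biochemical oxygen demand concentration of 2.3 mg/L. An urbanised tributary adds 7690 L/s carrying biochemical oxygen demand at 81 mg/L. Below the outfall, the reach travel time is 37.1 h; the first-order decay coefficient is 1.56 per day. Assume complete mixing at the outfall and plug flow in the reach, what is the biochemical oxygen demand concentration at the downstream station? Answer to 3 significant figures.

1.48 mg/L

After mixing, C = (35000·2.300 + 7690·81.00) / 42690 = 703400/42690 = 16.48 mg/L.
First-order decay: C = 16.48·exp(−k·t) = 16.48·0.08968 = 1.478 mg/L.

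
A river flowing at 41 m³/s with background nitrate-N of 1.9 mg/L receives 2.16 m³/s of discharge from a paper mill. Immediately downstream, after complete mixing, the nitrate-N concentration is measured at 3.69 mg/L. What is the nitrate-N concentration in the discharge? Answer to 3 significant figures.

37.7 mg/L

Mass balance: 41.00·1.900 + 2.160·Cₑ = 43.16·3.690
→ Cₑ = (43.16·3.690 − 41.00·1.900) / 2.160 = 37.67 mg/L.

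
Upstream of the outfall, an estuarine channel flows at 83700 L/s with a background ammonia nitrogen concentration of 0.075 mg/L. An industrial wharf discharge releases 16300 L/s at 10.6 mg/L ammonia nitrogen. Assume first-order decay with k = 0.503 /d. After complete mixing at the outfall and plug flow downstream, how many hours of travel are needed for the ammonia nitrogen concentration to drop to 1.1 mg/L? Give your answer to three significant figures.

23.2 h

Conservation of mass: C = (83700·0.07500 + 16300·10.60) / 100000 = 179100/100000 = 1.791 mg/L.
1.791·exp(−k·t) = 1.1 → t = ln(1.791/1.1)/k = 83690 s = 23.25 h.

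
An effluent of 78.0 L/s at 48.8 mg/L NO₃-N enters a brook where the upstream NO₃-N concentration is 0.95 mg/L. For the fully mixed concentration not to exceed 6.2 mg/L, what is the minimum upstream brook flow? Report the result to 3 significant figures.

Set C_mix = 6.2: (Q·0.9500 + 78.00·48.80) / (Q + 78.00) = 6.2
→ Q = 78.00·(48.80 − 6.2)/(6.2 − 0.9500) = 632.9 L/s.

633 L/s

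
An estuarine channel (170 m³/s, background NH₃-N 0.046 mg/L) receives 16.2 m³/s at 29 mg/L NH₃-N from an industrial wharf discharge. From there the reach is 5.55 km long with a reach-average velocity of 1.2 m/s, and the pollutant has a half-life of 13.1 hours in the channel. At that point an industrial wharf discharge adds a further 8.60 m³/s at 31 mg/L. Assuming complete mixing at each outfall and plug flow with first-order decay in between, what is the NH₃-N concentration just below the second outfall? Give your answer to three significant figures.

3.66 mg/L

Flow-weighted average: C = (170.0·0.04600 + 16.20·29.00) / 186.2 = 477.6/186.2 = 2.565 mg/L; combined flow 186.2 m³/s.
Travel time t = 5.55·1000 / 1.2 = 4625 s = 1.285 h.
Half-life 13.1 h → k = ln 2 / 13.1 = 0.05291 h⁻¹ = 1.270 d⁻¹.
First-order decay: C = 2.565·exp(−k·t) = 2.565·0.9343 = 2.397 mg/L.
At the second outfall, C = (186.2·2.397 + 8.600·31.00) / (186.2 + 8.600) = 3.659 mg/L.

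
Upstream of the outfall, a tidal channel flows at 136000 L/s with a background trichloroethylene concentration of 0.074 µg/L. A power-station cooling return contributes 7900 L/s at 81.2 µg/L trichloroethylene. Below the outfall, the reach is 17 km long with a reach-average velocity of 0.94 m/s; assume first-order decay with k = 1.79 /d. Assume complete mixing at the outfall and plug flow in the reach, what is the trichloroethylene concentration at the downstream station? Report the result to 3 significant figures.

3.11 µg/L

Mass balance: C = (136000·0.07400 + 7900·81.20) / 143900 = 651500/143900 = 4.528 µg/L.
Travel time t = 17·1000 / 0.94 = 18090 s = 5.024 h.
After decay, C = 4.528 × e^(−kt) = 4.528 × 0.6875 = 3.113 µg/L.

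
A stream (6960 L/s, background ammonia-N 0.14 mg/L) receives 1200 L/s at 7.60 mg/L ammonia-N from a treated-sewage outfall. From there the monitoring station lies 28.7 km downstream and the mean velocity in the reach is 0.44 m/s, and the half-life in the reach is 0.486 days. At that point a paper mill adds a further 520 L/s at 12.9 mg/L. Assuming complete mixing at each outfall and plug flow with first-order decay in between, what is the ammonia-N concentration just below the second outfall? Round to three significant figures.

Mixed concentration C = ΣQC/ΣQ = (6960·0.1400 + 1200·7.600) / 8160 = 10090/8160 = 1.237 mg/L; combined flow 8160 L/s.
Travel time t = 28.7·1000 / 0.44 = 65230 s = 18.12 h.
Half-life 0.486 d → k = ln 2 / 0.486 = 1.426 d⁻¹.
Decay over the reach: 1.237·exp(−kt) = 1.237·0.3407 = 0.4215 mg/L.
Second outfall: C = (8160·0.4215 + 520.0·12.90)/8680 = 1.169 mg/L.

1.17 mg/L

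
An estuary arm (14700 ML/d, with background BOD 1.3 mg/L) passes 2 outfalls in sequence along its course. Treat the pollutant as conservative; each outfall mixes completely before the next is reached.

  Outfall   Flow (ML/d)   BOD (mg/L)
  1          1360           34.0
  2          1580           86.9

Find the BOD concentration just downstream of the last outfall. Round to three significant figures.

11.5 mg/L

Outfall 1: combined Q = 16060 ML/d; C = (14700·1.300 + 1360·34.00)/16060 = 4.069 mg/L.
Outfall 2: combined Q = 17640 ML/d; C = (16060·4.069 + 1580·86.90)/17640 = 11.49 mg/L.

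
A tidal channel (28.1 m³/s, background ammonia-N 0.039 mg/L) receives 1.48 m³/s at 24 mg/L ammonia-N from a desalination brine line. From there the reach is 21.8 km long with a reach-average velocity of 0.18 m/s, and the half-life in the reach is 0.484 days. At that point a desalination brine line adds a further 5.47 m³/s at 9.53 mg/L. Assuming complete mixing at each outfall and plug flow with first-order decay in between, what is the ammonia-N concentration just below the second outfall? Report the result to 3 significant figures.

After mixing, C = (28.10·0.03900 + 1.480·24.00) / 29.58 = 36.62/29.58 = 1.238 mg/L; combined flow 29.58 m³/s.
Travel time t = 21.8·1000 / 0.18 = 121100 s = 33.64 h.
Half-life 0.484 d → k = ln 2 / 0.484 = 1.432 d⁻¹.
After decay, C = 1.238 × e^(−kt) = 1.238 × 0.1343 = 0.1663 mg/L.
At the second outfall, C = (29.58·0.1663 + 5.470·9.530) / (29.58 + 5.470) = 1.628 mg/L.

1.63 mg/L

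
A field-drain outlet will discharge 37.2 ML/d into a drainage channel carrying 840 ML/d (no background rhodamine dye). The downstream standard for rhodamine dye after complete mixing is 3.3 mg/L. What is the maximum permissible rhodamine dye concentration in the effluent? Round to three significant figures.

At the limit, (Qr·Cr + Qe·Cₑ)/(Qr + Qe) = 3.3:
Cₑ = (877.2·3.3 − 840.0·0) / 37.20 = 77.82 mg/L.

77.8 mg/L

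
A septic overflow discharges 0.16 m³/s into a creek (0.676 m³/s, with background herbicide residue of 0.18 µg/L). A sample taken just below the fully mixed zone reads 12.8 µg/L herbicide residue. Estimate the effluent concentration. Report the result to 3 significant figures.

66.1 µg/L

Mass balance: 0.6760·0.1800 + 0.1600·Cₑ = 0.8360·12.80
→ Cₑ = (0.8360·12.80 − 0.6760·0.1800) / 0.1600 = 66.12 µg/L.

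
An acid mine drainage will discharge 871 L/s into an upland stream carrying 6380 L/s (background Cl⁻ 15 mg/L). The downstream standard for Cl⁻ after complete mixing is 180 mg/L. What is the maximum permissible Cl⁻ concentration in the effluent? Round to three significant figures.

At the limit, (Qr·Cr + Qe·Cₑ)/(Qr + Qe) = 180:
Cₑ = (7251·180 − 6380·15.00) / 871.0 = 1389 mg/L.

1390 mg/L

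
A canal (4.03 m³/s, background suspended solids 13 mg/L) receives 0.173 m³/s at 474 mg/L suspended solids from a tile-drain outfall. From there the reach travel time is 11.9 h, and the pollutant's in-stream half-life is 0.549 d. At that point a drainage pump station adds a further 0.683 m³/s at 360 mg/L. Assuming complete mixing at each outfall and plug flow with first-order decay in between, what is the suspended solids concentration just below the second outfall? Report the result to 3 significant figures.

Mass balance: C = (4.030·13.00 + 0.1730·474.0) / 4.203 = 134.4/4.203 = 31.98 mg/L; combined flow 4.203 m³/s.
Half-life 0.549 d → k = ln 2 / 0.549 = 1.263 d⁻¹.
First-order decay: C = 31.98·exp(−k·t) = 31.98·0.5347 = 17.10 mg/L.
Second outfall: C = (4.203·17.10 + 0.6830·360.0)/4.886 = 65.03 mg/L.

65.0 mg/L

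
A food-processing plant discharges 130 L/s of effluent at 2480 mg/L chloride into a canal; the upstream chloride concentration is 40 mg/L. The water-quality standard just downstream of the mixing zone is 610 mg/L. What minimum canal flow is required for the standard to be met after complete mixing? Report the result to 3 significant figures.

426 L/s

Set C_mix = 610: (Q·40.00 + 130.0·2480) / (Q + 130.0) = 610
→ Q = 130.0·(2480 − 610)/(610 − 40.00) = 426.5 L/s.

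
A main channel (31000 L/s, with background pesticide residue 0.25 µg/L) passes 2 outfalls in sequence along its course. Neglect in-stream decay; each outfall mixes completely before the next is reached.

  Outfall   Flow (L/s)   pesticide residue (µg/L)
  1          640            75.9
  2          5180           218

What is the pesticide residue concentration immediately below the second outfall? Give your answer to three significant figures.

Below outfall 1: Q → 31640 L/s, C = (31000·0.2500 + 640.0·75.90)/31640 = 1.780 µg/L.
Below outfall 2: Q → 36820 L/s, C = (31640·1.780 + 5180·218.0)/36820 = 32.20 µg/L.

32.2 µg/L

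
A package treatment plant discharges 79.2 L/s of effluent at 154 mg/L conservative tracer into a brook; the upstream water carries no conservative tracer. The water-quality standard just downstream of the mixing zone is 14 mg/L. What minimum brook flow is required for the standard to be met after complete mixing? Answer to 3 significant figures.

Set C_mix = 14: (Q·0 + 79.20·154.0) / (Q + 79.20) = 14
→ Q = 79.20·(154.0 − 14)/(14 − 0) = 792.0 L/s.

792 L/s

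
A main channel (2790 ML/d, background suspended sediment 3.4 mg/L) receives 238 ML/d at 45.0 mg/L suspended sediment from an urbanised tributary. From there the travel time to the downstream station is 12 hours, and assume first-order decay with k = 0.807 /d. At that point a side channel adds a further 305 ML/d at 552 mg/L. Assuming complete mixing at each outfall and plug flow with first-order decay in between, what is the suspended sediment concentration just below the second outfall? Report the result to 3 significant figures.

54.6 mg/L

Conservation of mass: C = (2790·3.400 + 238.0·45.00) / 3028 = 20200/3028 = 6.670 mg/L; combined flow 3028 ML/d.
Decay over the reach: 6.670·exp(−kt) = 6.670·0.6680 = 4.455 mg/L.
At the second outfall, C = (3028·4.455 + 305.0·552.0) / (3028 + 305.0) = 54.56 mg/L.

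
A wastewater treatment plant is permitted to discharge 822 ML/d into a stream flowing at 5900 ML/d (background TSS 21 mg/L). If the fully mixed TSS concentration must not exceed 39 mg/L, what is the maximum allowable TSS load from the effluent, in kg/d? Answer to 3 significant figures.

Mass balance at the limit: 5900·21.00 + 822.0·Cₑ = 6722·39 → Cₑ = 168.2 mg/L.
822.0 ML/d = 9.514 m³/s. Load = 9.514 m³/s × 168.2 g/m³ × 86 400 s/d = 138300 kg/d.

138000 kg/d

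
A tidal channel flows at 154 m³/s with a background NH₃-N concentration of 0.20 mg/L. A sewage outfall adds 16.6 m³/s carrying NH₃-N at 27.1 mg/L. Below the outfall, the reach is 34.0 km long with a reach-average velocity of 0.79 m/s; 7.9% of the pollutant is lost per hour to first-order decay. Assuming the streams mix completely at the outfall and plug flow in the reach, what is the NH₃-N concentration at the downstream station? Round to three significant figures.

Flow-weighted average: C = (154.0·0.2000 + 16.60·27.10) / 170.6 = 480.7/170.6 = 2.817 mg/L.
Travel time t = 34.0·1000 / 0.79 = 43040 s = 11.95 h.
7.9%/h lost → k = −ln(1 − 0.079) = 0.08230 h⁻¹.
After decay, C = 2.817 × e^(−kt) = 2.817 × 0.3739 = 1.053 mg/L.

1.05 mg/L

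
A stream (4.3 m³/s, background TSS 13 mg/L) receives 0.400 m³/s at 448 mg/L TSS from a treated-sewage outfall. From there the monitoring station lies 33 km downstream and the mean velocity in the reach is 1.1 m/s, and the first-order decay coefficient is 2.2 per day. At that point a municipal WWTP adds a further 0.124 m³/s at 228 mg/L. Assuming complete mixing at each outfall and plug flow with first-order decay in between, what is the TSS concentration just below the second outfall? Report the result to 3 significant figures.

28.6 mg/L

Mass balance: C = (4.300·13.00 + 0.4000·448.0) / 4.700 = 235.1/4.700 = 50.02 mg/L; combined flow 4.700 m³/s.
Travel time t = 33·1000 / 1.1 = 30000 s = 8.333 h.
Applying C = C₀e^(−kt): 50.02 × 0.4659 = 23.30 mg/L.
At the second outfall, C = (4.700·23.30 + 0.1240·228.0) / (4.700 + 0.1240) = 28.56 mg/L.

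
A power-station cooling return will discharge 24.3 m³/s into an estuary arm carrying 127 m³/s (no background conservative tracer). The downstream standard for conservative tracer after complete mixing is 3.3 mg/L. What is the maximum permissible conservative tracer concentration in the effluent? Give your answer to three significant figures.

At the limit, (Qr·Cr + Qe·Cₑ)/(Qr + Qe) = 3.3:
Cₑ = (151.3·3.3 − 127.0·0) / 24.30 = 20.55 mg/L.

20.5 mg/L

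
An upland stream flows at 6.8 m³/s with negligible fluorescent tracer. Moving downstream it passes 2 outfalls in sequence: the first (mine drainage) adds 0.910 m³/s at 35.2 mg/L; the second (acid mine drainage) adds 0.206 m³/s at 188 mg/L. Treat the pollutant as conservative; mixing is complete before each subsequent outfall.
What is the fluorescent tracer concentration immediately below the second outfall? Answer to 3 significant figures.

Outfall 1: combined Q = 7.710 m³/s; C = (6.800·0 + 0.9100·35.20)/7.710 = 4.155 mg/L.
Outfall 2: combined Q = 7.916 m³/s; C = (7.710·4.155 + 0.2060·188.0)/7.916 = 8.939 mg/L.

8.94 mg/L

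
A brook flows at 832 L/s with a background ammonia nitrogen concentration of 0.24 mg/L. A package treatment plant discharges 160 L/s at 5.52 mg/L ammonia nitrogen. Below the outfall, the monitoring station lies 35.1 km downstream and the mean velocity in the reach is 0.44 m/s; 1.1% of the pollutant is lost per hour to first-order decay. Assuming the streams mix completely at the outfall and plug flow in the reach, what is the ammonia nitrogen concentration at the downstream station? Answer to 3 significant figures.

0.854 mg/L

Conservation of mass: C = (832.0·0.2400 + 160.0·5.520) / 992.0 = 1083/992.0 = 1.092 mg/L.
Travel time t = 35.1·1000 / 0.44 = 79770 s = 22.16 h.
1.1%/h lost → k = −ln(1 − 0.011) = 0.01106 h⁻¹.
After decay, C = 1.092 × e^(−kt) = 1.092 × 0.7826 = 0.8543 mg/L.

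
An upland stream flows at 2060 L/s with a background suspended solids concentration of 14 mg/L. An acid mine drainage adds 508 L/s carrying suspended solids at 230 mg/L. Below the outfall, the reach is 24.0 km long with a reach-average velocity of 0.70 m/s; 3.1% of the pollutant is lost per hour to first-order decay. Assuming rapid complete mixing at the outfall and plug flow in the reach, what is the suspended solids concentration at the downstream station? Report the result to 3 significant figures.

Mixed concentration C = ΣQC/ΣQ = (2060·14.00 + 508.0·230.0) / 2568 = 145700/2568 = 56.73 mg/L.
Travel time t = 24.0·1000 / 0.70 = 34290 s = 9.524 h.
3.1%/h lost → k = −ln(1 − 0.031) = 0.03149 h⁻¹.
Applying C = C₀e^(−kt): 56.73 × 0.7409 = 42.03 mg/L.

42.0 mg/L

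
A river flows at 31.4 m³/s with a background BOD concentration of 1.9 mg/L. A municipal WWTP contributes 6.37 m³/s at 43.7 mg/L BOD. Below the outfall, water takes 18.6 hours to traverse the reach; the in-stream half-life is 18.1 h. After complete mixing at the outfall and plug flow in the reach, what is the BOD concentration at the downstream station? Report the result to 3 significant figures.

4.39 mg/L

Conservation of mass: C = (31.40·1.900 + 6.370·43.70) / 37.77 = 338.0/37.77 = 8.950 mg/L.
Half-life 18.1 h → k = ln 2 / 18.1 = 0.03830 h⁻¹ = 0.9191 d⁻¹.
Applying C = C₀e^(−kt): 8.950 × 0.4905 = 4.390 mg/L.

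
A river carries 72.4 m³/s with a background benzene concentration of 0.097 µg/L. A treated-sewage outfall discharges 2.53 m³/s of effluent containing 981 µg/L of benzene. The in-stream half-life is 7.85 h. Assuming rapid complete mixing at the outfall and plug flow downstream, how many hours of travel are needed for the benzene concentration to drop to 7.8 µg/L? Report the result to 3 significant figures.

16.4 h

Mixed concentration C = ΣQC/ΣQ = (72.40·0.09700 + 2.530·981.0) / 74.93 = 2489/74.93 = 33.22 µg/L.
Half-life 7.85 h → k = ln 2 / 7.85 = 0.08830 h⁻¹ = 2.119 d⁻¹.
33.22·exp(−k·t) = 7.8 → t = ln(33.22/7.8)/k = 59070 s = 16.41 h.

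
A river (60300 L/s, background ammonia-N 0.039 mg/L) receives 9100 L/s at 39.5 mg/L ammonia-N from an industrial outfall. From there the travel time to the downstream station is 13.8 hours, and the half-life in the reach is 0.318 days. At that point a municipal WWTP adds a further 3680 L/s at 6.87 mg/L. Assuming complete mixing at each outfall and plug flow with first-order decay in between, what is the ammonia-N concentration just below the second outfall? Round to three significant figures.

Mass balance: C = (60300·0.03900 + 9100·39.50) / 69400 = 361800/69400 = 5.213 mg/L; combined flow 69400 L/s.
Half-life 0.318 d → k = ln 2 / 0.318 = 2.180 d⁻¹.
Decay over the reach: 5.213·exp(−kt) = 5.213·0.2856 = 1.489 mg/L.
Second outfall: C = (69400·1.489 + 3680·6.870)/73080 = 1.760 mg/L.

1.76 mg/L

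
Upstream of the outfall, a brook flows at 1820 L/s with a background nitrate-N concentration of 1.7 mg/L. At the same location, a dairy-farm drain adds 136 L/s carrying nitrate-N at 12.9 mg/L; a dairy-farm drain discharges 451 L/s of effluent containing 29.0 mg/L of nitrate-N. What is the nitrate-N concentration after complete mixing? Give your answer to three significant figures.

Mixed concentration C = ΣQC/ΣQ = (1820·1.700 + 136.0·12.90 + 451.0·29.00) / 2407 = 17930/2407 = 7.448 mg/L.

7.45 mg/L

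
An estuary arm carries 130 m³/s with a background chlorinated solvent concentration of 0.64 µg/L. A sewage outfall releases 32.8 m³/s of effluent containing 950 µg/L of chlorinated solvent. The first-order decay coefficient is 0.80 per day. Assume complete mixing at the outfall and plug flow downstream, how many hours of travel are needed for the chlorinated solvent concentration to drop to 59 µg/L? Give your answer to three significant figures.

35.4 h

Conservation of mass: C = (130.0·0.6400 + 32.80·950.0) / 162.8 = 31240/162.8 = 191.9 µg/L.
191.9·exp(−k·t) = 59 → t = ln(191.9/59)/k = 127400 s = 35.38 h.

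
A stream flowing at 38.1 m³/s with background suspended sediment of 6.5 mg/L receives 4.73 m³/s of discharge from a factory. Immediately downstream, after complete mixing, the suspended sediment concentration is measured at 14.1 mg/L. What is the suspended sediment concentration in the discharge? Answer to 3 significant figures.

Mass balance: 38.10·6.500 + 4.730·Cₑ = 42.83·14.10
→ Cₑ = (42.83·14.10 − 38.10·6.500) / 4.730 = 75.32 mg/L.

75.3 mg/L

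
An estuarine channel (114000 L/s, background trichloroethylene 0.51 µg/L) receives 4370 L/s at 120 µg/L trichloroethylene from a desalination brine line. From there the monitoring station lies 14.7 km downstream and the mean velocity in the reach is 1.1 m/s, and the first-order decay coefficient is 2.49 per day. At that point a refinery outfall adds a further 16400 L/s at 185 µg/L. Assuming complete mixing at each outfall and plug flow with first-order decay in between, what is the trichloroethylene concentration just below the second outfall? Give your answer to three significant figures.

After mixing, C = (114000·0.5100 + 4370·120.0) / 118400 = 582500/118400 = 4.921 µg/L; combined flow 118400 L/s.
Travel time t = 14.7·1000 / 1.1 = 13360 s = 3.712 h.
After decay, C = 4.921 × e^(−kt) = 4.921 × 0.6804 = 3.348 µg/L.
Second outfall: C = (118400·3.348 + 16400·185.0)/134800 = 25.45 µg/L.

25.5 µg/L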